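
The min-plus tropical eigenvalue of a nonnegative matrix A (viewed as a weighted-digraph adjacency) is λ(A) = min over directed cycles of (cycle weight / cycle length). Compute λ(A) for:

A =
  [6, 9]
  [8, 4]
λ(A) = 4

Enumerate directed cycles and compute their means (weight / length). Sample:
  cycle 0 → 0: weight = 6, length = 1, mean = 6/1 ≈ 6.000
  cycle 1 → 1: weight = 4, length = 1, mean = 4/1 ≈ 4.000
  cycle 0 → 1 → 0: weight = 17, length = 2, mean = 17/2 ≈ 8.500
  cycle 1 → 0 → 1: weight = 17, length = 2, mean = 17/2 ≈ 8.500
Minimum mean = 4.000, attained e.g. along the cycle 1 → 1 with weight 4 and length 1. So λ(A) = 4/1 = 4.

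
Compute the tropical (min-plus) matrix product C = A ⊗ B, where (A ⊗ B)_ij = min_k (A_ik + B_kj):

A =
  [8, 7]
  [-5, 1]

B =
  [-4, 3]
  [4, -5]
A ⊗ B =
  [4, 2]
  [-9, -4]

Apply the min-plus product entry-by-entry:
  C[0][0] = min over k of (A[0][0] + B[0][0] = 8 + -4 = 4, A[0][1] + B[1][0] = 7 + 4 = 11) = 4 (attained at k = 0)
  C[0][1] = min over k of (A[0][0] + B[0][1] = 8 + 3 = 11, A[0][1] + B[1][1] = 7 + -5 = 2) = 2 (attained at k = 1)
  C[1][0] = min over k of (A[1][0] + B[0][0] = -5 + -4 = -9, A[1][1] + B[1][0] = 1 + 4 = 5) = -9 (attained at k = 0)
  C[1][1] = min over k of (A[1][0] + B[0][1] = -5 + 3 = -2, A[1][1] + B[1][1] = 1 + -5 = -4) = -4 (attained at k = 1)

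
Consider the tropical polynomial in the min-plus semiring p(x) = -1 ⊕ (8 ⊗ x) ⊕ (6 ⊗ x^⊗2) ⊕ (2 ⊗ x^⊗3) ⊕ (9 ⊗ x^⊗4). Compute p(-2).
p(-2) = -4

A tropical monomial a ⊗ x^⊗i evaluates to a + i · x. Evaluating each term at x = -2:
  Term 0 contributes -1 + 0 · -2 = -1
  Term 1 contributes 8 + 1 · -2 = 6
  Term 2 contributes 6 + 2 · -2 = 2
  Term 3 contributes 2 + 3 · -2 = -4
  Term 4 contributes 9 + 4 · -2 = 1
p(-2) = ⊕ of these = min[-1, 6, 2, -4, 1] = -4.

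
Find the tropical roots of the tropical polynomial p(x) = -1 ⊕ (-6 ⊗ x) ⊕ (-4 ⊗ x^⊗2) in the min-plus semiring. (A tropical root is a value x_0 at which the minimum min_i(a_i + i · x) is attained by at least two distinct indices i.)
Roots: {-2, 5}

Each tropical root is a break point of the lower envelope of the lines y = a_i + i · x (there are 3 lines, with slopes 0, 1, ..., 2). Only the lines that attain the minimum somewhere contribute to roots; other lines are dominated. Here the surviving (envelope) indices are i = 2, i = 1, i = 0.
Intersections between consecutive envelope lines give the roots: for adjacent envelope indices i < j the intersection is x = (a_i − a_j) / (j − i). Reading off the sorted break points: {-2, 5}.
Verification: at each break x_0, at least two indices attain the minimum of min_i(a_i + i · x_0).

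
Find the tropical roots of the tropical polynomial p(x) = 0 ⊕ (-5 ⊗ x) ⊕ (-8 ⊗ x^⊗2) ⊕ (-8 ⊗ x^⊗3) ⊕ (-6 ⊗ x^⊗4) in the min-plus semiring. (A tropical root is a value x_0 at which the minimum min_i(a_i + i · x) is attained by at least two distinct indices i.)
Roots: {-2, 0, 3, 5}

Each tropical root is a break point of the lower envelope of the lines y = a_i + i · x (there are 5 lines, with slopes 0, 1, ..., 4). Only the lines that attain the minimum somewhere contribute to roots; other lines are dominated. Here the surviving (envelope) indices are i = 4, i = 3, i = 2, i = 1, i = 0.
Intersections between consecutive envelope lines give the roots: for adjacent envelope indices i < j the intersection is x = (a_i − a_j) / (j − i). Reading off the sorted break points: {-2, 0, 3, 5}.
Verification: at each break x_0, at least two indices attain the minimum of min_i(a_i + i · x_0).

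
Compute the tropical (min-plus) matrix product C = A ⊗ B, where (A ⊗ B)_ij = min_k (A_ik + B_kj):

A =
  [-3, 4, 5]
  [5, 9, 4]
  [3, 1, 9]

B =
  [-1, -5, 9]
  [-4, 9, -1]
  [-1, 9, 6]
A ⊗ B =
  [-4, -8, 3]
  [3, 0, 8]
  [-3, -2, 0]

Apply the min-plus product entry-by-entry:
  C[0][0] = min over k of (A[0][0] + B[0][0] = -3 + -1 = -4, A[0][1] + B[1][0] = 4 + -4 = 0, A[0][2] + B[2][0] = 5 + -1 = 4) = -4 (attained at k = 0)
  C[0][1] = min over k of (A[0][0] + B[0][1] = -3 + -5 = -8, A[0][1] + B[1][1] = 4 + 9 = 13, A[0][2] + B[2][1] = 5 + 9 = 14) = -8 (attained at k = 0)
  C[0][2] = min over k of (A[0][0] + B[0][2] = -3 + 9 = 6, A[0][1] + B[1][2] = 4 + -1 = 3, A[0][2] + B[2][2] = 5 + 6 = 11) = 3 (attained at k = 1)
  C[1][0] = min over k of (A[1][0] + B[0][0] = 5 + -1 = 4, A[1][1] + B[1][0] = 9 + -4 = 5, A[1][2] + B[2][0] = 4 + -1 = 3) = 3 (attained at k = 2)
  C[1][1] = min over k of (A[1][0] + B[0][1] = 5 + -5 = 0, A[1][1] + B[1][1] = 9 + 9 = 18, A[1][2] + B[2][1] = 4 + 9 = 13) = 0 (attained at k = 0)
  C[1][2] = min over k of (A[1][0] + B[0][2] = 5 + 9 = 14, A[1][1] + B[1][2] = 9 + -1 = 8, A[1][2] + B[2][2] = 4 + 6 = 10) = 8 (attained at k = 1)
  C[2][0] = min over k of (A[2][0] + B[0][0] = 3 + -1 = 2, A[2][1] + B[1][0] = 1 + -4 = -3, A[2][2] + B[2][0] = 9 + -1 = 8) = -3 (attained at k = 1)
  C[2][1] = min over k of (A[2][0] + B[0][1] = 3 + -5 = -2, A[2][1] + B[1][1] = 1 + 9 = 10, A[2][2] + B[2][1] = 9 + 9 = 18) = -2 (attained at k = 0)
  C[2][2] = min over k of (A[2][0] + B[0][2] = 3 + 9 = 12, A[2][1] + B[1][2] = 1 + -1 = 0, A[2][2] + B[2][2] = 9 + 6 = 15) = 0 (attained at k = 1)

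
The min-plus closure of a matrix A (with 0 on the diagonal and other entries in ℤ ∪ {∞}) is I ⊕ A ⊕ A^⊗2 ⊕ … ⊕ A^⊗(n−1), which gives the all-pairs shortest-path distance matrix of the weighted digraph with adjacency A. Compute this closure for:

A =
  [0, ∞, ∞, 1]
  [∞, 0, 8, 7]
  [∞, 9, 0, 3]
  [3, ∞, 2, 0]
Closure =
  [0, 12, 3, 1]
  [10, 0, 8, 7]
  [6, 9, 0, 3]
  [3, 11, 2, 0]

This is the Floyd-Warshall all-pairs shortest-path computation. For each intermediate vertex k = 0, 1, …, 3, update dist[i][j] ← min(dist[i][j], dist[i][k] + dist[k][j]). The final matrix gives, for each (i, j), the minimum total weight of any directed path from i to j (possibly empty when i = j).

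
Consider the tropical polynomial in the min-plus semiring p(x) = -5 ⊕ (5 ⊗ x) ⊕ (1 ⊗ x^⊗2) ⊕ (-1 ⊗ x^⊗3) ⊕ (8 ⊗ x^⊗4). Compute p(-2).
p(-2) = -7

A tropical monomial a ⊗ x^⊗i evaluates to a + i · x. Evaluating each term at x = -2:
  Term 0 contributes -5 + 0 · -2 = -5
  Term 1 contributes 5 + 1 · -2 = 3
  Term 2 contributes 1 + 2 · -2 = -3
  Term 3 contributes -1 + 3 · -2 = -7
  Term 4 contributes 8 + 4 · -2 = 0
p(-2) = ⊕ of these = min[-5, 3, -3, -7, 0] = -7.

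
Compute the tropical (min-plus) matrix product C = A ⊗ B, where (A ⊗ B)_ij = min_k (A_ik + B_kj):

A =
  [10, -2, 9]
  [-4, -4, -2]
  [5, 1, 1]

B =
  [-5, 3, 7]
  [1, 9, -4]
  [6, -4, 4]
A ⊗ B =
  [-1, 5, -6]
  [-9, -6, -8]
  [0, -3, -3]

Apply the min-plus product entry-by-entry:
  C[0][0] = min over k of (A[0][0] + B[0][0] = 10 + -5 = 5, A[0][1] + B[1][0] = -2 + 1 = -1, A[0][2] + B[2][0] = 9 + 6 = 15) = -1 (attained at k = 1)
  C[0][1] = min over k of (A[0][0] + B[0][1] = 10 + 3 = 13, A[0][1] + B[1][1] = -2 + 9 = 7, A[0][2] + B[2][1] = 9 + -4 = 5) = 5 (attained at k = 2)
  C[0][2] = min over k of (A[0][0] + B[0][2] = 10 + 7 = 17, A[0][1] + B[1][2] = -2 + -4 = -6, A[0][2] + B[2][2] = 9 + 4 = 13) = -6 (attained at k = 1)
  C[1][0] = min over k of (A[1][0] + B[0][0] = -4 + -5 = -9, A[1][1] + B[1][0] = -4 + 1 = -3, A[1][2] + B[2][0] = -2 + 6 = 4) = -9 (attained at k = 0)
  C[1][1] = min over k of (A[1][0] + B[0][1] = -4 + 3 = -1, A[1][1] + B[1][1] = -4 + 9 = 5, A[1][2] + B[2][1] = -2 + -4 = -6) = -6 (attained at k = 2)
  C[1][2] = min over k of (A[1][0] + B[0][2] = -4 + 7 = 3, A[1][1] + B[1][2] = -4 + -4 = -8, A[1][2] + B[2][2] = -2 + 4 = 2) = -8 (attained at k = 1)
  C[2][0] = min over k of (A[2][0] + B[0][0] = 5 + -5 = 0, A[2][1] + B[1][0] = 1 + 1 = 2, A[2][2] + B[2][0] = 1 + 6 = 7) = 0 (attained at k = 0)
  C[2][1] = min over k of (A[2][0] + B[0][1] = 5 + 3 = 8, A[2][1] + B[1][1] = 1 + 9 = 10, A[2][2] + B[2][1] = 1 + -4 = -3) = -3 (attained at k = 2)
  C[2][2] = min over k of (A[2][0] + B[0][2] = 5 + 7 = 12, A[2][1] + B[1][2] = 1 + -4 = -3, A[2][2] + B[2][2] = 1 + 4 = 5) = -3 (attained at k = 1)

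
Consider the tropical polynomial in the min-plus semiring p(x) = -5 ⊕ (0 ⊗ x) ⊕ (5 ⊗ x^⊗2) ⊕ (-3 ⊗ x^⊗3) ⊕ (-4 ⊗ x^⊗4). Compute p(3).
p(3) = -5

A tropical monomial a ⊗ x^⊗i evaluates to a + i · x. Evaluating each term at x = 3:
  Term 0 contributes -5 + 0 · 3 = -5
  Term 1 contributes 0 + 1 · 3 = 3
  Term 2 contributes 5 + 2 · 3 = 11
  Term 3 contributes -3 + 3 · 3 = 6
  Term 4 contributes -4 + 4 · 3 = 8
p(3) = ⊕ of these = min[-5, 3, 11, 6, 8] = -5.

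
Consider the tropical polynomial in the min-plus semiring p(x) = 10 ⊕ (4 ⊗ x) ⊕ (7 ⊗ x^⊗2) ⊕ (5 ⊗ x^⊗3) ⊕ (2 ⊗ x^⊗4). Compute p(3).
p(3) = 7

A tropical monomial a ⊗ x^⊗i evaluates to a + i · x. Evaluating each term at x = 3:
  Term 0 contributes 10 + 0 · 3 = 10
  Term 1 contributes 4 + 1 · 3 = 7
  Term 2 contributes 7 + 2 · 3 = 13
  Term 3 contributes 5 + 3 · 3 = 14
  Term 4 contributes 2 + 4 · 3 = 14
p(3) = ⊕ of these = min[10, 7, 13, 14, 14] = 7.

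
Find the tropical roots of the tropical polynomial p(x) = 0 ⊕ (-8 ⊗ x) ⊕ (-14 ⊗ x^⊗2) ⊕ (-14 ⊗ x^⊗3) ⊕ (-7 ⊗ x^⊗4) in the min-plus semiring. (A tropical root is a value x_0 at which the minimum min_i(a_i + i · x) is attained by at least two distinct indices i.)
Roots: {-7, 0, 6, 8}

Each tropical root is a break point of the lower envelope of the lines y = a_i + i · x (there are 5 lines, with slopes 0, 1, ..., 4). Only the lines that attain the minimum somewhere contribute to roots; other lines are dominated. Here the surviving (envelope) indices are i = 4, i = 3, i = 2, i = 1, i = 0.
Intersections between consecutive envelope lines give the roots: for adjacent envelope indices i < j the intersection is x = (a_i − a_j) / (j − i). Reading off the sorted break points: {-7, 0, 6, 8}.
Verification: at each break x_0, at least two indices attain the minimum of min_i(a_i + i · x_0).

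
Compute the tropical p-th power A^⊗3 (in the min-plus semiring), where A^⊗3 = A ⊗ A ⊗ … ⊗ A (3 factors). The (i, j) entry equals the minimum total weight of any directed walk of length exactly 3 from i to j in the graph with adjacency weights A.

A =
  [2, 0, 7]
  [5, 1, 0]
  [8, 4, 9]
A^⊗3 =
  [6, 2, 1]
  [7, 3, 2]
  [10, 6, 5]

Each entry (A^⊗3)_ij equals the minimum over all length-3 walks i = v_0 → v_1 → … → v_3 = j of Σ_t A[v_t][v_{t+1}]. For example, for (i, j) = (0, 2) we minimise over 9 possible intermediate vertex sequences; the minimum is 1, attained along the walk 0 → 1 → 1 → 2.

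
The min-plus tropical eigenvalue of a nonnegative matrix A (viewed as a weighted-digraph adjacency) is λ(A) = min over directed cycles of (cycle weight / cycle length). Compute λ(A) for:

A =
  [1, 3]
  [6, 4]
λ(A) = 1

Enumerate directed cycles and compute their means (weight / length). Sample:
  cycle 0 → 0: weight = 1, length = 1, mean = 1/1 ≈ 1.000
  cycle 1 → 1: weight = 4, length = 1, mean = 4/1 ≈ 4.000
  cycle 0 → 1 → 0: weight = 9, length = 2, mean = 9/2 ≈ 4.500
  cycle 1 → 0 → 1: weight = 9, length = 2, mean = 9/2 ≈ 4.500
Minimum mean = 1.000, attained e.g. along the cycle 0 → 0 with weight 1 and length 1. So λ(A) = 1/1 = 1.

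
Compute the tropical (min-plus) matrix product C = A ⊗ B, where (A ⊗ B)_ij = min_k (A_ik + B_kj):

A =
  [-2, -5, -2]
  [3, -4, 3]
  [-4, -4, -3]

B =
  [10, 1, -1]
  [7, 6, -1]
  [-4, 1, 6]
A ⊗ B =
  [-6, -1, -6]
  [-1, 2, -5]
  [-7, -3, -5]

Apply the min-plus product entry-by-entry:
  C[0][0] = min over k of (A[0][0] + B[0][0] = -2 + 10 = 8, A[0][1] + B[1][0] = -5 + 7 = 2, A[0][2] + B[2][0] = -2 + -4 = -6) = -6 (attained at k = 2)
  C[0][1] = min over k of (A[0][0] + B[0][1] = -2 + 1 = -1, A[0][1] + B[1][1] = -5 + 6 = 1, A[0][2] + B[2][1] = -2 + 1 = -1) = -1 (attained at k = 0)
  C[0][2] = min over k of (A[0][0] + B[0][2] = -2 + -1 = -3, A[0][1] + B[1][2] = -5 + -1 = -6, A[0][2] + B[2][2] = -2 + 6 = 4) = -6 (attained at k = 1)
  C[1][0] = min over k of (A[1][0] + B[0][0] = 3 + 10 = 13, A[1][1] + B[1][0] = -4 + 7 = 3, A[1][2] + B[2][0] = 3 + -4 = -1) = -1 (attained at k = 2)
  C[1][1] = min over k of (A[1][0] + B[0][1] = 3 + 1 = 4, A[1][1] + B[1][1] = -4 + 6 = 2, A[1][2] + B[2][1] = 3 + 1 = 4) = 2 (attained at k = 1)
  C[1][2] = min over k of (A[1][0] + B[0][2] = 3 + -1 = 2, A[1][1] + B[1][2] = -4 + -1 = -5, A[1][2] + B[2][2] = 3 + 6 = 9) = -5 (attained at k = 1)
  C[2][0] = min over k of (A[2][0] + B[0][0] = -4 + 10 = 6, A[2][1] + B[1][0] = -4 + 7 = 3, A[2][2] + B[2][0] = -3 + -4 = -7) = -7 (attained at k = 2)
  C[2][1] = min over k of (A[2][0] + B[0][1] = -4 + 1 = -3, A[2][1] + B[1][1] = -4 + 6 = 2, A[2][2] + B[2][1] = -3 + 1 = -2) = -3 (attained at k = 0)
  C[2][2] = min over k of (A[2][0] + B[0][2] = -4 + -1 = -5, A[2][1] + B[1][2] = -4 + -1 = -5, A[2][2] + B[2][2] = -3 + 6 = 3) = -5 (attained at k = 0)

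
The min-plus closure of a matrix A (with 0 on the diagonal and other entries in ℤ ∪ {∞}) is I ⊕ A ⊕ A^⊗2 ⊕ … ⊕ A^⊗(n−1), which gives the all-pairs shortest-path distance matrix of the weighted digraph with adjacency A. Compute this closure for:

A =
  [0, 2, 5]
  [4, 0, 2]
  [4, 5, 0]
Closure =
  [0, 2, 4]
  [4, 0, 2]
  [4, 5, 0]

This is the Floyd-Warshall all-pairs shortest-path computation. For each intermediate vertex k = 0, 1, …, 2, update dist[i][j] ← min(dist[i][j], dist[i][k] + dist[k][j]). The final matrix gives, for each (i, j), the minimum total weight of any directed path from i to j (possibly empty when i = j).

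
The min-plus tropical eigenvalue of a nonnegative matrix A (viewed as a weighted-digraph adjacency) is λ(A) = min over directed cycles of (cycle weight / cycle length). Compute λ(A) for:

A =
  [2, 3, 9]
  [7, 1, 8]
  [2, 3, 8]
λ(A) = 1

Enumerate directed cycles and compute their means (weight / length). Sample:
  cycle 0 → 0: weight = 2, length = 1, mean = 2/1 ≈ 2.000
  cycle 1 → 1: weight = 1, length = 1, mean = 1/1 ≈ 1.000
  cycle 2 → 2: weight = 8, length = 1, mean = 8/1 ≈ 8.000
  cycle 0 → 1 → 0: weight = 10, length = 2, mean = 10/2 ≈ 5.000
  cycle 0 → 2 → 0: weight = 11, length = 2, mean = 11/2 ≈ 5.500
  cycle 1 → 0 → 1: weight = 10, length = 2, mean = 10/2 ≈ 5.000
Minimum mean = 1.000, attained e.g. along the cycle 1 → 1 with weight 1 and length 1. So λ(A) = 1/1 = 1.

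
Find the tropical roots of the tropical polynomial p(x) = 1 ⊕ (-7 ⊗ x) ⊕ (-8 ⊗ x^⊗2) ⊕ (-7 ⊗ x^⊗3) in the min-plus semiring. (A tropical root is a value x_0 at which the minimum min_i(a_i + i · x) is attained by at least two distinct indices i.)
Roots: {-1, 1, 8}

Each tropical root is a break point of the lower envelope of the lines y = a_i + i · x (there are 4 lines, with slopes 0, 1, ..., 3). Only the lines that attain the minimum somewhere contribute to roots; other lines are dominated. Here the surviving (envelope) indices are i = 3, i = 2, i = 1, i = 0.
Intersections between consecutive envelope lines give the roots: for adjacent envelope indices i < j the intersection is x = (a_i − a_j) / (j − i). Reading off the sorted break points: {-1, 1, 8}.
Verification: at each break x_0, at least two indices attain the minimum of min_i(a_i + i · x_0).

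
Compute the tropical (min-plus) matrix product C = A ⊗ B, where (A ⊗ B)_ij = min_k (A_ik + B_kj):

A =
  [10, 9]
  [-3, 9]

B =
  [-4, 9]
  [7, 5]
A ⊗ B =
  [6, 14]
  [-7, 6]

Apply the min-plus product entry-by-entry:
  C[0][0] = min over k of (A[0][0] + B[0][0] = 10 + -4 = 6, A[0][1] + B[1][0] = 9 + 7 = 16) = 6 (attained at k = 0)
  C[0][1] = min over k of (A[0][0] + B[0][1] = 10 + 9 = 19, A[0][1] + B[1][1] = 9 + 5 = 14) = 14 (attained at k = 1)
  C[1][0] = min over k of (A[1][0] + B[0][0] = -3 + -4 = -7, A[1][1] + B[1][0] = 9 + 7 = 16) = -7 (attained at k = 0)
  C[1][1] = min over k of (A[1][0] + B[0][1] = -3 + 9 = 6, A[1][1] + B[1][1] = 9 + 5 = 14) = 6 (attained at k = 0)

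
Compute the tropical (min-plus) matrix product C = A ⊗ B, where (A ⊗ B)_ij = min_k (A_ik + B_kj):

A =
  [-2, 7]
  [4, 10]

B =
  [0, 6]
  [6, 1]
A ⊗ B =
  [-2, 4]
  [4, 10]

Apply the min-plus product entry-by-entry:
  C[0][0] = min over k of (A[0][0] + B[0][0] = -2 + 0 = -2, A[0][1] + B[1][0] = 7 + 6 = 13) = -2 (attained at k = 0)
  C[0][1] = min over k of (A[0][0] + B[0][1] = -2 + 6 = 4, A[0][1] + B[1][1] = 7 + 1 = 8) = 4 (attained at k = 0)
  C[1][0] = min over k of (A[1][0] + B[0][0] = 4 + 0 = 4, A[1][1] + B[1][0] = 10 + 6 = 16) = 4 (attained at k = 0)
  C[1][1] = min over k of (A[1][0] + B[0][1] = 4 + 6 = 10, A[1][1] + B[1][1] = 10 + 1 = 11) = 10 (attained at k = 0)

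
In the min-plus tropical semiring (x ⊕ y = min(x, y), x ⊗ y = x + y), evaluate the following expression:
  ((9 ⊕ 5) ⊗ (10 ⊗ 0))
((9 ⊕ 5) ⊗ (10 ⊗ 0)) = 15

Expand innermost to outermost. Recall ⊕ takes the minimum of its arguments and ⊗ takes their sum. Working out the expression ((9 ⊕ 5) ⊗ (10 ⊗ 0)) gives 15.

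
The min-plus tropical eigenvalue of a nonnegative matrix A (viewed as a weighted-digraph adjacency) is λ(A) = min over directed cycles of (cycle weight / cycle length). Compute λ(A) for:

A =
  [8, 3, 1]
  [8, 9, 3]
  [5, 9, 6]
λ(A) = 3

Enumerate directed cycles and compute their means (weight / length). Sample:
  cycle 0 → 0: weight = 8, length = 1, mean = 8/1 ≈ 8.000
  cycle 1 → 1: weight = 9, length = 1, mean = 9/1 ≈ 9.000
  cycle 2 → 2: weight = 6, length = 1, mean = 6/1 ≈ 6.000
  cycle 0 → 1 → 0: weight = 11, length = 2, mean = 11/2 ≈ 5.500
  cycle 0 → 2 → 0: weight = 6, length = 2, mean = 6/2 ≈ 3.000
  cycle 1 → 0 → 1: weight = 11, length = 2, mean = 11/2 ≈ 5.500
Minimum mean = 3.000, attained e.g. along the cycle 0 → 2 → 0 with weight 6 and length 2. So λ(A) = 6/2 = 3.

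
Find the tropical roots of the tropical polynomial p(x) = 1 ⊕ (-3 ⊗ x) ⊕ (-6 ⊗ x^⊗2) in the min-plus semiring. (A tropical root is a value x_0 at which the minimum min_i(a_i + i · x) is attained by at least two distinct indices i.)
Roots: {3, 4}

Each tropical root is a break point of the lower envelope of the lines y = a_i + i · x (there are 3 lines, with slopes 0, 1, ..., 2). Only the lines that attain the minimum somewhere contribute to roots; other lines are dominated. Here the surviving (envelope) indices are i = 2, i = 1, i = 0.
Intersections between consecutive envelope lines give the roots: for adjacent envelope indices i < j the intersection is x = (a_i − a_j) / (j − i). Reading off the sorted break points: {3, 4}.
Verification: at each break x_0, at least two indices attain the minimum of min_i(a_i + i · x_0).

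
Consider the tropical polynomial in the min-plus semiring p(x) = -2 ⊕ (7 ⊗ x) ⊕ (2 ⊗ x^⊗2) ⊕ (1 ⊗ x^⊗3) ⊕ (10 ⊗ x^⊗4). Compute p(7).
p(7) = -2

A tropical monomial a ⊗ x^⊗i evaluates to a + i · x. Evaluating each term at x = 7:
  Term 0 contributes -2 + 0 · 7 = -2
  Term 1 contributes 7 + 1 · 7 = 14
  Term 2 contributes 2 + 2 · 7 = 16
  Term 3 contributes 1 + 3 · 7 = 22
  Term 4 contributes 10 + 4 · 7 = 38
p(7) = ⊕ of these = min[-2, 14, 16, 22, 38] = -2.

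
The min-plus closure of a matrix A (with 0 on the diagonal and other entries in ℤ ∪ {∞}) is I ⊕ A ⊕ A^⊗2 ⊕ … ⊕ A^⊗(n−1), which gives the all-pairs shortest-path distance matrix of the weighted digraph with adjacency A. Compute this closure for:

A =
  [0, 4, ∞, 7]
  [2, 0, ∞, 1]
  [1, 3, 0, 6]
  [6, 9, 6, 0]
Closure =
  [0, 4, 11, 5]
  [2, 0, 7, 1]
  [1, 3, 0, 4]
  [6, 9, 6, 0]

This is the Floyd-Warshall all-pairs shortest-path computation. For each intermediate vertex k = 0, 1, …, 3, update dist[i][j] ← min(dist[i][j], dist[i][k] + dist[k][j]). The final matrix gives, for each (i, j), the minimum total weight of any directed path from i to j (possibly empty when i = j).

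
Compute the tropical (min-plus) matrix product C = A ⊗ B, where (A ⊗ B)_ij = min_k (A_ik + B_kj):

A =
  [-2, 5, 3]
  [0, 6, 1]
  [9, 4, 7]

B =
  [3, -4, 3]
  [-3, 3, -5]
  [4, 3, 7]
A ⊗ B =
  [1, -6, 0]
  [3, -4, 1]
  [1, 5, -1]

Apply the min-plus product entry-by-entry:
  C[0][0] = min over k of (A[0][0] + B[0][0] = -2 + 3 = 1, A[0][1] + B[1][0] = 5 + -3 = 2, A[0][2] + B[2][0] = 3 + 4 = 7) = 1 (attained at k = 0)
  C[0][1] = min over k of (A[0][0] + B[0][1] = -2 + -4 = -6, A[0][1] + B[1][1] = 5 + 3 = 8, A[0][2] + B[2][1] = 3 + 3 = 6) = -6 (attained at k = 0)
  C[0][2] = min over k of (A[0][0] + B[0][2] = -2 + 3 = 1, A[0][1] + B[1][2] = 5 + -5 = 0, A[0][2] + B[2][2] = 3 + 7 = 10) = 0 (attained at k = 1)
  C[1][0] = min over k of (A[1][0] + B[0][0] = 0 + 3 = 3, A[1][1] + B[1][0] = 6 + -3 = 3, A[1][2] + B[2][0] = 1 + 4 = 5) = 3 (attained at k = 0)
  C[1][1] = min over k of (A[1][0] + B[0][1] = 0 + -4 = -4, A[1][1] + B[1][1] = 6 + 3 = 9, A[1][2] + B[2][1] = 1 + 3 = 4) = -4 (attained at k = 0)
  C[1][2] = min over k of (A[1][0] + B[0][2] = 0 + 3 = 3, A[1][1] + B[1][2] = 6 + -5 = 1, A[1][2] + B[2][2] = 1 + 7 = 8) = 1 (attained at k = 1)
  C[2][0] = min over k of (A[2][0] + B[0][0] = 9 + 3 = 12, A[2][1] + B[1][0] = 4 + -3 = 1, A[2][2] + B[2][0] = 7 + 4 = 11) = 1 (attained at k = 1)
  C[2][1] = min over k of (A[2][0] + B[0][1] = 9 + -4 = 5, A[2][1] + B[1][1] = 4 + 3 = 7, A[2][2] + B[2][1] = 7 + 3 = 10) = 5 (attained at k = 0)
  C[2][2] = min over k of (A[2][0] + B[0][2] = 9 + 3 = 12, A[2][1] + B[1][2] = 4 + -5 = -1, A[2][2] + B[2][2] = 7 + 7 = 14) = -1 (attained at k = 1)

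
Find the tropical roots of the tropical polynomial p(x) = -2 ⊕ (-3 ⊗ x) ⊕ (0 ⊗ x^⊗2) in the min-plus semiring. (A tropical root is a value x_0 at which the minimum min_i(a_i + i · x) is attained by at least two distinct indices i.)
Roots: {-3, 1}

Each tropical root is a break point of the lower envelope of the lines y = a_i + i · x (there are 3 lines, with slopes 0, 1, ..., 2). Only the lines that attain the minimum somewhere contribute to roots; other lines are dominated. Here the surviving (envelope) indices are i = 2, i = 1, i = 0.
Intersections between consecutive envelope lines give the roots: for adjacent envelope indices i < j the intersection is x = (a_i − a_j) / (j − i). Reading off the sorted break points: {-3, 1}.
Verification: at each break x_0, at least two indices attain the minimum of min_i(a_i + i · x_0).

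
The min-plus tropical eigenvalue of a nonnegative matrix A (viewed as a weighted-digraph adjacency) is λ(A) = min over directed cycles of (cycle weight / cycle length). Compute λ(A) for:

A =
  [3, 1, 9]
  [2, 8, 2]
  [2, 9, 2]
λ(A) = 3/2

Enumerate directed cycles and compute their means (weight / length). Sample:
  cycle 0 → 0: weight = 3, length = 1, mean = 3/1 ≈ 3.000
  cycle 1 → 1: weight = 8, length = 1, mean = 8/1 ≈ 8.000
  cycle 2 → 2: weight = 2, length = 1, mean = 2/1 ≈ 2.000
  cycle 0 → 1 → 0: weight = 3, length = 2, mean = 3/2 ≈ 1.500
  cycle 0 → 2 → 0: weight = 11, length = 2, mean = 11/2 ≈ 5.500
  cycle 1 → 0 → 1: weight = 3, length = 2, mean = 3/2 ≈ 1.500
Minimum mean = 1.500, attained e.g. along the cycle 0 → 1 → 0 with weight 3 and length 2. So λ(A) = 3/2 = 3/2.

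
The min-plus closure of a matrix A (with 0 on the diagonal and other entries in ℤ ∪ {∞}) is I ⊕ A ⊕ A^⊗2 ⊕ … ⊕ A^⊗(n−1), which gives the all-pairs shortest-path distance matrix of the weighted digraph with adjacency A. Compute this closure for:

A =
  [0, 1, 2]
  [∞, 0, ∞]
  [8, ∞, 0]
Closure =
  [0, 1, 2]
  [∞, 0, ∞]
  [8, 9, 0]

This is the Floyd-Warshall all-pairs shortest-path computation. For each intermediate vertex k = 0, 1, …, 2, update dist[i][j] ← min(dist[i][j], dist[i][k] + dist[k][j]). The final matrix gives, for each (i, j), the minimum total weight of any directed path from i to j (possibly empty when i = j).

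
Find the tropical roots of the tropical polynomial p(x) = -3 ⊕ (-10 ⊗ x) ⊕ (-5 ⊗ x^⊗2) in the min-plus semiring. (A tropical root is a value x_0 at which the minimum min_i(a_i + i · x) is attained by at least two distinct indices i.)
Roots: {-5, 7}

Each tropical root is a break point of the lower envelope of the lines y = a_i + i · x (there are 3 lines, with slopes 0, 1, ..., 2). Only the lines that attain the minimum somewhere contribute to roots; other lines are dominated. Here the surviving (envelope) indices are i = 2, i = 1, i = 0.
Intersections between consecutive envelope lines give the roots: for adjacent envelope indices i < j the intersection is x = (a_i − a_j) / (j − i). Reading off the sorted break points: {-5, 7}.
Verification: at each break x_0, at least two indices attain the minimum of min_i(a_i + i · x_0).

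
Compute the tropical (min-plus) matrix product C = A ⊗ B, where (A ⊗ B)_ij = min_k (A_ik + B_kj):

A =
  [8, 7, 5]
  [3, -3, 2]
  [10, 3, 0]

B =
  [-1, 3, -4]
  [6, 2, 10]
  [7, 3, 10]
A ⊗ B =
  [7, 8, 4]
  [2, -1, -1]
  [7, 3, 6]

Apply the min-plus product entry-by-entry:
  C[0][0] = min over k of (A[0][0] + B[0][0] = 8 + -1 = 7, A[0][1] + B[1][0] = 7 + 6 = 13, A[0][2] + B[2][0] = 5 + 7 = 12) = 7 (attained at k = 0)
  C[0][1] = min over k of (A[0][0] + B[0][1] = 8 + 3 = 11, A[0][1] + B[1][1] = 7 + 2 = 9, A[0][2] + B[2][1] = 5 + 3 = 8) = 8 (attained at k = 2)
  C[0][2] = min over k of (A[0][0] + B[0][2] = 8 + -4 = 4, A[0][1] + B[1][2] = 7 + 10 = 17, A[0][2] + B[2][2] = 5 + 10 = 15) = 4 (attained at k = 0)
  C[1][0] = min over k of (A[1][0] + B[0][0] = 3 + -1 = 2, A[1][1] + B[1][0] = -3 + 6 = 3, A[1][2] + B[2][0] = 2 + 7 = 9) = 2 (attained at k = 0)
  C[1][1] = min over k of (A[1][0] + B[0][1] = 3 + 3 = 6, A[1][1] + B[1][1] = -3 + 2 = -1, A[1][2] + B[2][1] = 2 + 3 = 5) = -1 (attained at k = 1)
  C[1][2] = min over k of (A[1][0] + B[0][2] = 3 + -4 = -1, A[1][1] + B[1][2] = -3 + 10 = 7, A[1][2] + B[2][2] = 2 + 10 = 12) = -1 (attained at k = 0)
  C[2][0] = min over k of (A[2][0] + B[0][0] = 10 + -1 = 9, A[2][1] + B[1][0] = 3 + 6 = 9, A[2][2] + B[2][0] = 0 + 7 = 7) = 7 (attained at k = 2)
  C[2][1] = min over k of (A[2][0] + B[0][1] = 10 + 3 = 13, A[2][1] + B[1][1] = 3 + 2 = 5, A[2][2] + B[2][1] = 0 + 3 = 3) = 3 (attained at k = 2)
  C[2][2] = min over k of (A[2][0] + B[0][2] = 10 + -4 = 6, A[2][1] + B[1][2] = 3 + 10 = 13, A[2][2] + B[2][2] = 0 + 10 = 10) = 6 (attained at k = 0)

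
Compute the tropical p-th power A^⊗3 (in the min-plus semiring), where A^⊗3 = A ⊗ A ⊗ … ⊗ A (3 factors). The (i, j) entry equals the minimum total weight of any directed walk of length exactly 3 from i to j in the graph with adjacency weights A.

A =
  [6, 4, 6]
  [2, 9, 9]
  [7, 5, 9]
A^⊗3 =
  [12, 10, 12]
  [8, 12, 14]
  [13, 11, 13]

Each entry (A^⊗3)_ij equals the minimum over all length-3 walks i = v_0 → v_1 → … → v_3 = j of Σ_t A[v_t][v_{t+1}]. For example, for (i, j) = (0, 2) we minimise over 9 possible intermediate vertex sequences; the minimum is 12, attained along the walk 0 → 1 → 0 → 2.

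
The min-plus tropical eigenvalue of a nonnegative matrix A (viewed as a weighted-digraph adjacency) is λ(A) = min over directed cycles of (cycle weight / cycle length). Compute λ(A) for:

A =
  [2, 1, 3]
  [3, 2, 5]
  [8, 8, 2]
λ(A) = 2

Enumerate directed cycles and compute their means (weight / length). Sample:
  cycle 0 → 0: weight = 2, length = 1, mean = 2/1 ≈ 2.000
  cycle 1 → 1: weight = 2, length = 1, mean = 2/1 ≈ 2.000
  cycle 2 → 2: weight = 2, length = 1, mean = 2/1 ≈ 2.000
  cycle 0 → 1 → 0: weight = 4, length = 2, mean = 4/2 ≈ 2.000
  cycle 0 → 2 → 0: weight = 11, length = 2, mean = 11/2 ≈ 5.500
  cycle 1 → 0 → 1: weight = 4, length = 2, mean = 4/2 ≈ 2.000
Minimum mean = 2.000, attained e.g. along the cycle 0 → 0 with weight 2 and length 1. So λ(A) = 2/1 = 2.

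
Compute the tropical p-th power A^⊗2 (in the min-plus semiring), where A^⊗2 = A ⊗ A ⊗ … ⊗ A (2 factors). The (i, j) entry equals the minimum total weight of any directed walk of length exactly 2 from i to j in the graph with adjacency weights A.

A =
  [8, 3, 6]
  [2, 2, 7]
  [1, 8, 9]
A^⊗2 =
  [5, 5, 10]
  [4, 4, 8]
  [9, 4, 7]

Each entry (A^⊗2)_ij equals the minimum over all length-2 walks i = v_0 → v_1 → … → v_2 = j of Σ_t A[v_t][v_{t+1}]. For example, for (i, j) = (0, 2) we minimise over 3 possible intermediate vertex sequences; the minimum is 10, attained along the walk 0 → 1 → 2.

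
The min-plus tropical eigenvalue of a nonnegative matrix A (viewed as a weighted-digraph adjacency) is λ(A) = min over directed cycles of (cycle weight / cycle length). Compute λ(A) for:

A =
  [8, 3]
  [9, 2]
λ(A) = 2

Enumerate directed cycles and compute their means (weight / length). Sample:
  cycle 0 → 0: weight = 8, length = 1, mean = 8/1 ≈ 8.000
  cycle 1 → 1: weight = 2, length = 1, mean = 2/1 ≈ 2.000
  cycle 0 → 1 → 0: weight = 12, length = 2, mean = 12/2 ≈ 6.000
  cycle 1 → 0 → 1: weight = 12, length = 2, mean = 12/2 ≈ 6.000
Minimum mean = 2.000, attained e.g. along the cycle 1 → 1 with weight 2 and length 1. So λ(A) = 2/1 = 2.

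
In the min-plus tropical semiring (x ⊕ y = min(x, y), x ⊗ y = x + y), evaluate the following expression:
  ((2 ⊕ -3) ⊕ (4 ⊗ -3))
((2 ⊕ -3) ⊕ (4 ⊗ -3)) = -3

Expand innermost to outermost. Recall ⊕ takes the minimum of its arguments and ⊗ takes their sum. Working out the expression ((2 ⊕ -3) ⊕ (4 ⊗ -3)) gives -3.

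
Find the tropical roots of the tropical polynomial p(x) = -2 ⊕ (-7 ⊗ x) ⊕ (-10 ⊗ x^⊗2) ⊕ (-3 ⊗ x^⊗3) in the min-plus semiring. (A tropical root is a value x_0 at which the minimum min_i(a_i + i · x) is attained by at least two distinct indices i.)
Roots: {-7, 3, 5}

Each tropical root is a break point of the lower envelope of the lines y = a_i + i · x (there are 4 lines, with slopes 0, 1, ..., 3). Only the lines that attain the minimum somewhere contribute to roots; other lines are dominated. Here the surviving (envelope) indices are i = 3, i = 2, i = 1, i = 0.
Intersections between consecutive envelope lines give the roots: for adjacent envelope indices i < j the intersection is x = (a_i − a_j) / (j − i). Reading off the sorted break points: {-7, 3, 5}.
Verification: at each break x_0, at least two indices attain the minimum of min_i(a_i + i · x_0).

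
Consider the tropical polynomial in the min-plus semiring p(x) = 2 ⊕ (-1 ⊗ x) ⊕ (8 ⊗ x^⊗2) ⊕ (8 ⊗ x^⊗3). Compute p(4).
p(4) = 2

A tropical monomial a ⊗ x^⊗i evaluates to a + i · x. Evaluating each term at x = 4:
  Term 0 contributes 2 + 0 · 4 = 2
  Term 1 contributes -1 + 1 · 4 = 3
  Term 2 contributes 8 + 2 · 4 = 16
  Term 3 contributes 8 + 3 · 4 = 20
p(4) = ⊕ of these = min[2, 3, 16, 20] = 2.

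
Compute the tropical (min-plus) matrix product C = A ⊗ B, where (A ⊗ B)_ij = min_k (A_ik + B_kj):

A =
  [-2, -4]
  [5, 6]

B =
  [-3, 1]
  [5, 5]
A ⊗ B =
  [-5, -1]
  [2, 6]

Apply the min-plus product entry-by-entry:
  C[0][0] = min over k of (A[0][0] + B[0][0] = -2 + -3 = -5, A[0][1] + B[1][0] = -4 + 5 = 1) = -5 (attained at k = 0)
  C[0][1] = min over k of (A[0][0] + B[0][1] = -2 + 1 = -1, A[0][1] + B[1][1] = -4 + 5 = 1) = -1 (attained at k = 0)
  C[1][0] = min over k of (A[1][0] + B[0][0] = 5 + -3 = 2, A[1][1] + B[1][0] = 6 + 5 = 11) = 2 (attained at k = 0)
  C[1][1] = min over k of (A[1][0] + B[0][1] = 5 + 1 = 6, A[1][1] + B[1][1] = 6 + 5 = 11) = 6 (attained at k = 0)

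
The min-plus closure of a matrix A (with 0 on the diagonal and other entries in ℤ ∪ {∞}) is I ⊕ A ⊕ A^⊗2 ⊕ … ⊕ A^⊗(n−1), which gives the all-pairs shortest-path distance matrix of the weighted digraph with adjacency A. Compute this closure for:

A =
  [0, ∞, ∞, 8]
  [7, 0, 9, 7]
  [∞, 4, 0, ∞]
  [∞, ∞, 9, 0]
Closure =
  [0, 21, 17, 8]
  [7, 0, 9, 7]
  [11, 4, 0, 11]
  [20, 13, 9, 0]

This is the Floyd-Warshall all-pairs shortest-path computation. For each intermediate vertex k = 0, 1, …, 3, update dist[i][j] ← min(dist[i][j], dist[i][k] + dist[k][j]). The final matrix gives, for each (i, j), the minimum total weight of any directed path from i to j (possibly empty when i = j).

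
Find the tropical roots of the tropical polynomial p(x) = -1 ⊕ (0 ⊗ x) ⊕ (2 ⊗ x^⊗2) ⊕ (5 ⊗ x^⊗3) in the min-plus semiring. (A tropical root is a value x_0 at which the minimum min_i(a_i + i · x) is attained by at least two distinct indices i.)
Roots: {-3, -2, -1}

Each tropical root is a break point of the lower envelope of the lines y = a_i + i · x (there are 4 lines, with slopes 0, 1, ..., 3). Only the lines that attain the minimum somewhere contribute to roots; other lines are dominated. Here the surviving (envelope) indices are i = 3, i = 2, i = 1, i = 0.
Intersections between consecutive envelope lines give the roots: for adjacent envelope indices i < j the intersection is x = (a_i − a_j) / (j − i). Reading off the sorted break points: {-3, -2, -1}.
Verification: at each break x_0, at least two indices attain the minimum of min_i(a_i + i · x_0).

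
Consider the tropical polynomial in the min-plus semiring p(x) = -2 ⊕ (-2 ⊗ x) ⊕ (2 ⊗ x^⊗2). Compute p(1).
p(1) = -2

A tropical monomial a ⊗ x^⊗i evaluates to a + i · x. Evaluating each term at x = 1:
  Term 0 contributes -2 + 0 · 1 = -2
  Term 1 contributes -2 + 1 · 1 = -1
  Term 2 contributes 2 + 2 · 1 = 4
p(1) = ⊕ of these = min[-2, -1, 4] = -2.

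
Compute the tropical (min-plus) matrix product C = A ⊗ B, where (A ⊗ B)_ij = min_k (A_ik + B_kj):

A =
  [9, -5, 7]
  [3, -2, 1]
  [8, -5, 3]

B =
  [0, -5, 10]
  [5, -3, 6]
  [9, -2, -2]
A ⊗ B =
  [0, -8, 1]
  [3, -5, -1]
  [0, -8, 1]

Apply the min-plus product entry-by-entry:
  C[0][0] = min over k of (A[0][0] + B[0][0] = 9 + 0 = 9, A[0][1] + B[1][0] = -5 + 5 = 0, A[0][2] + B[2][0] = 7 + 9 = 16) = 0 (attained at k = 1)
  C[0][1] = min over k of (A[0][0] + B[0][1] = 9 + -5 = 4, A[0][1] + B[1][1] = -5 + -3 = -8, A[0][2] + B[2][1] = 7 + -2 = 5) = -8 (attained at k = 1)
  C[0][2] = min over k of (A[0][0] + B[0][2] = 9 + 10 = 19, A[0][1] + B[1][2] = -5 + 6 = 1, A[0][2] + B[2][2] = 7 + -2 = 5) = 1 (attained at k = 1)
  C[1][0] = min over k of (A[1][0] + B[0][0] = 3 + 0 = 3, A[1][1] + B[1][0] = -2 + 5 = 3, A[1][2] + B[2][0] = 1 + 9 = 10) = 3 (attained at k = 0)
  C[1][1] = min over k of (A[1][0] + B[0][1] = 3 + -5 = -2, A[1][1] + B[1][1] = -2 + -3 = -5, A[1][2] + B[2][1] = 1 + -2 = -1) = -5 (attained at k = 1)
  C[1][2] = min over k of (A[1][0] + B[0][2] = 3 + 10 = 13, A[1][1] + B[1][2] = -2 + 6 = 4, A[1][2] + B[2][2] = 1 + -2 = -1) = -1 (attained at k = 2)
  C[2][0] = min over k of (A[2][0] + B[0][0] = 8 + 0 = 8, A[2][1] + B[1][0] = -5 + 5 = 0, A[2][2] + B[2][0] = 3 + 9 = 12) = 0 (attained at k = 1)
  C[2][1] = min over k of (A[2][0] + B[0][1] = 8 + -5 = 3, A[2][1] + B[1][1] = -5 + -3 = -8, A[2][2] + B[2][1] = 3 + -2 = 1) = -8 (attained at k = 1)
  C[2][2] = min over k of (A[2][0] + B[0][2] = 8 + 10 = 18, A[2][1] + B[1][2] = -5 + 6 = 1, A[2][2] + B[2][2] = 3 + -2 = 1) = 1 (attained at k = 1)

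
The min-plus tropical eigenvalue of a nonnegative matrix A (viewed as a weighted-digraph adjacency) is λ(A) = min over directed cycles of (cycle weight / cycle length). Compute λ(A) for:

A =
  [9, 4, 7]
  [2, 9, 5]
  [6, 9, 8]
λ(A) = 3

Enumerate directed cycles and compute their means (weight / length). Sample:
  cycle 0 → 0: weight = 9, length = 1, mean = 9/1 ≈ 9.000
  cycle 1 → 1: weight = 9, length = 1, mean = 9/1 ≈ 9.000
  cycle 2 → 2: weight = 8, length = 1, mean = 8/1 ≈ 8.000
  cycle 0 → 1 → 0: weight = 6, length = 2, mean = 6/2 ≈ 3.000
  cycle 0 → 2 → 0: weight = 13, length = 2, mean = 13/2 ≈ 6.500
  cycle 1 → 0 → 1: weight = 6, length = 2, mean = 6/2 ≈ 3.000
Minimum mean = 3.000, attained e.g. along the cycle 0 → 1 → 0 with weight 6 and length 2. So λ(A) = 6/2 = 3.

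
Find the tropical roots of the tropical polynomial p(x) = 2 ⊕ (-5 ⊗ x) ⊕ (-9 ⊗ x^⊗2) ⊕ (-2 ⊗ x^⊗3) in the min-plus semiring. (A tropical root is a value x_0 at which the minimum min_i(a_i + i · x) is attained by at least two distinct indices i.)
Roots: {-7, 4, 7}

Each tropical root is a break point of the lower envelope of the lines y = a_i + i · x (there are 4 lines, with slopes 0, 1, ..., 3). Only the lines that attain the minimum somewhere contribute to roots; other lines are dominated. Here the surviving (envelope) indices are i = 3, i = 2, i = 1, i = 0.
Intersections between consecutive envelope lines give the roots: for adjacent envelope indices i < j the intersection is x = (a_i − a_j) / (j − i). Reading off the sorted break points: {-7, 4, 7}.
Verification: at each break x_0, at least two indices attain the minimum of min_i(a_i + i · x_0).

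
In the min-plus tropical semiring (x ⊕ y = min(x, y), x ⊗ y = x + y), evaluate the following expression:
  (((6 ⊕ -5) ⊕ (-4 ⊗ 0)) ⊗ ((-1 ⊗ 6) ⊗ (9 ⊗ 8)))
(((6 ⊕ -5) ⊕ (-4 ⊗ 0)) ⊗ ((-1 ⊗ 6) ⊗ (9 ⊗ 8))) = 17

Expand innermost to outermost. Recall ⊕ takes the minimum of its arguments and ⊗ takes their sum. Working out the expression (((6 ⊕ -5) ⊕ (-4 ⊗ 0)) ⊗ ((-1 ⊗ 6) ⊗ (9 ⊗ 8))) gives 17.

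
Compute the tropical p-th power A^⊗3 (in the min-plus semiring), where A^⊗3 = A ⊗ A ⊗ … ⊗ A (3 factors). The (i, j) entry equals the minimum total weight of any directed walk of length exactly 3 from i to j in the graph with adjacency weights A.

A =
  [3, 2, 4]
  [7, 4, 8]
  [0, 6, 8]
A^⊗3 =
  [7, 6, 8]
  [11, 10, 12]
  [4, 5, 7]

Each entry (A^⊗3)_ij equals the minimum over all length-3 walks i = v_0 → v_1 → … → v_3 = j of Σ_t A[v_t][v_{t+1}]. For example, for (i, j) = (0, 2) we minimise over 9 possible intermediate vertex sequences; the minimum is 8, attained along the walk 0 → 2 → 0 → 2.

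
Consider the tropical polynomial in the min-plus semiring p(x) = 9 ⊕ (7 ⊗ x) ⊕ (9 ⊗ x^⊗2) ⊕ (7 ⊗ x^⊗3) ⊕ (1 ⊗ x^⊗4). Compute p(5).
p(5) = 9

A tropical monomial a ⊗ x^⊗i evaluates to a + i · x. Evaluating each term at x = 5:
  Term 0 contributes 9 + 0 · 5 = 9
  Term 1 contributes 7 + 1 · 5 = 12
  Term 2 contributes 9 + 2 · 5 = 19
  Term 3 contributes 7 + 3 · 5 = 22
  Term 4 contributes 1 + 4 · 5 = 21
p(5) = ⊕ of these = min[9, 12, 19, 22, 21] = 9.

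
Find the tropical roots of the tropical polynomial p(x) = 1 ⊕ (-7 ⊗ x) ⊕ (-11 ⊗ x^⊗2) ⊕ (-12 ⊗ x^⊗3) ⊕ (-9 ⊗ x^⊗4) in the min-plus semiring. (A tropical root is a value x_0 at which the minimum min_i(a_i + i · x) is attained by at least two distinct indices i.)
Roots: {-3, 1, 4, 8}

Each tropical root is a break point of the lower envelope of the lines y = a_i + i · x (there are 5 lines, with slopes 0, 1, ..., 4). Only the lines that attain the minimum somewhere contribute to roots; other lines are dominated. Here the surviving (envelope) indices are i = 4, i = 3, i = 2, i = 1, i = 0.
Intersections between consecutive envelope lines give the roots: for adjacent envelope indices i < j the intersection is x = (a_i − a_j) / (j − i). Reading off the sorted break points: {-3, 1, 4, 8}.
Verification: at each break x_0, at least two indices attain the minimum of min_i(a_i + i · x_0).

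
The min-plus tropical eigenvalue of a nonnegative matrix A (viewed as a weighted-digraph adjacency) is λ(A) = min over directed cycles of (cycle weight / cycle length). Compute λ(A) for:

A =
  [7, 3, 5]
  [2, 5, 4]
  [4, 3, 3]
λ(A) = 5/2

Enumerate directed cycles and compute their means (weight / length). Sample:
  cycle 0 → 0: weight = 7, length = 1, mean = 7/1 ≈ 7.000
  cycle 1 → 1: weight = 5, length = 1, mean = 5/1 ≈ 5.000
  cycle 2 → 2: weight = 3, length = 1, mean = 3/1 ≈ 3.000
  cycle 0 → 1 → 0: weight = 5, length = 2, mean = 5/2 ≈ 2.500
  cycle 0 → 2 → 0: weight = 9, length = 2, mean = 9/2 ≈ 4.500
  cycle 1 → 0 → 1: weight = 5, length = 2, mean = 5/2 ≈ 2.500
Minimum mean = 2.500, attained e.g. along the cycle 0 → 1 → 0 with weight 5 and length 2. So λ(A) = 5/2 = 5/2.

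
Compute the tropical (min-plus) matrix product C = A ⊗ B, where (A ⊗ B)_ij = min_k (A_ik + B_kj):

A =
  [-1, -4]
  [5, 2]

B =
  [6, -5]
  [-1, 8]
A ⊗ B =
  [-5, -6]
  [1, 0]

Apply the min-plus product entry-by-entry:
  C[0][0] = min over k of (A[0][0] + B[0][0] = -1 + 6 = 5, A[0][1] + B[1][0] = -4 + -1 = -5) = -5 (attained at k = 1)
  C[0][1] = min over k of (A[0][0] + B[0][1] = -1 + -5 = -6, A[0][1] + B[1][1] = -4 + 8 = 4) = -6 (attained at k = 0)
  C[1][0] = min over k of (A[1][0] + B[0][0] = 5 + 6 = 11, A[1][1] + B[1][0] = 2 + -1 = 1) = 1 (attained at k = 1)
  C[1][1] = min over k of (A[1][0] + B[0][1] = 5 + -5 = 0, A[1][1] + B[1][1] = 2 + 8 = 10) = 0 (attained at k = 0)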